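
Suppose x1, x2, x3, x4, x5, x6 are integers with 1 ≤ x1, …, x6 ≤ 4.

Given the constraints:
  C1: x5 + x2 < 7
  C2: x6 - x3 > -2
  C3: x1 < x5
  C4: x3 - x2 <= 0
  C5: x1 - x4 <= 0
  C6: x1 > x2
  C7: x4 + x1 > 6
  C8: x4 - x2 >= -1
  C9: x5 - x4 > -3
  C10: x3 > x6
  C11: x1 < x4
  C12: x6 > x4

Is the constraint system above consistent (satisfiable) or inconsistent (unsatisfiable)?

Constraints 4, 6, 10, 11, and 12 give x6 < x3, x3 ≤ x2, x2 < x1, x1 < x4, x4 < x6. Chaining: x6 < x3 ≤ x2 < x1 < x4 < x6, which forces x6 < x6 — impossible.

Unsatisfiable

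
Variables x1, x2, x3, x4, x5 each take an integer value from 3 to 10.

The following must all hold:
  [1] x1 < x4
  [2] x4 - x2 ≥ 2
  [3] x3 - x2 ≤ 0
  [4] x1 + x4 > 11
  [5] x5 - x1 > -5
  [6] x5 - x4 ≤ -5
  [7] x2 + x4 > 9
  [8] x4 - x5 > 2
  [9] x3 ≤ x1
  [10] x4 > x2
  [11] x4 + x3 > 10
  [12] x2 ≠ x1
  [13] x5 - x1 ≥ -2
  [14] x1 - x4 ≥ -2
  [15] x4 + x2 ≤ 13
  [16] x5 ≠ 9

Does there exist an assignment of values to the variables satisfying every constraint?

Unsatisfiable

Constraints 6, 13, and 14 give x1 − x4 ≥ -2, x4 − x5 ≥ 5, x5 − x1 ≥ -2.
Adding all 3 inequalities: the left sides telescope to 0, and the right sides sum to (-2) + 5 + (-2) = 1. So 0 ≥ 1, which is false.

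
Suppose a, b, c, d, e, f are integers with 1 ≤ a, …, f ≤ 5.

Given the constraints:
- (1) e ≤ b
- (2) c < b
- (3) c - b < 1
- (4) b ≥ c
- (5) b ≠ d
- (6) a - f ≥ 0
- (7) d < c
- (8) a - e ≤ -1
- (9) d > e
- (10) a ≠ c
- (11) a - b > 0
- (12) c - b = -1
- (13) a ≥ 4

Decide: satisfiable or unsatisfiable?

Unsatisfiable

Constraints 2, 7, 8, 9, and 11 give a < e, e < d, d < c, c < b, b < a. Chaining: a < e < d < c < b < a, which forces a < a — impossible.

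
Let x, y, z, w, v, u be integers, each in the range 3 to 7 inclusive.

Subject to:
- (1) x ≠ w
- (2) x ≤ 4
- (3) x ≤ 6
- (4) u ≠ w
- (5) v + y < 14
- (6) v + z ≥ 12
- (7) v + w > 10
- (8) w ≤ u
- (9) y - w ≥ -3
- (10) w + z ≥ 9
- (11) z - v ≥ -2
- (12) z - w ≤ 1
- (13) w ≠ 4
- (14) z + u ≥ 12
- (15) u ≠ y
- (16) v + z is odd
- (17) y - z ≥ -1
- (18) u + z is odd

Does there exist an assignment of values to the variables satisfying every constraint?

Satisfiable

The assignment x = 4, y = 5, z = 6, w = 6, v = 7, u = 7 works:
  constraint 5 holds since v + y = 12.
  constraint 6 holds since v + z = 13.
  constraint 7 holds since v + w = 13.
The rest check out directly.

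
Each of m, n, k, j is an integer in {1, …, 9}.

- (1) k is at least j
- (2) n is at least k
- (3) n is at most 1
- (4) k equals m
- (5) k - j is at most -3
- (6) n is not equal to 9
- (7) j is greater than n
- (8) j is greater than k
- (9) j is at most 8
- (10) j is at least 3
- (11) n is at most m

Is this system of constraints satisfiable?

Unsatisfiable

From constraints 1 and 10: k ≥ j and j ≥ 3, so k ≥ 3. From constraints 2 and 3: k ≤ n and n ≤ 1, so k ≤ 1. But 1 < 3, so no value of k works.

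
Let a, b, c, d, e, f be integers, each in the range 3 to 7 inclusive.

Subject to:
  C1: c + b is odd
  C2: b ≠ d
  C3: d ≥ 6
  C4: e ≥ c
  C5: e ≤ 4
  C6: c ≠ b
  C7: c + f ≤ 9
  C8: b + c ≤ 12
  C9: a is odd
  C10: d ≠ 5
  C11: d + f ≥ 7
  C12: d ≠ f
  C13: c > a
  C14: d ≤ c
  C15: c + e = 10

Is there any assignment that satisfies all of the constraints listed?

Unsatisfiable

From constraints 3 and 14: c ≥ d and d ≥ 6, so c ≥ 6. From constraints 4 and 5: c ≤ e and e ≤ 4, so c ≤ 4. But 4 < 6, so no value of c works.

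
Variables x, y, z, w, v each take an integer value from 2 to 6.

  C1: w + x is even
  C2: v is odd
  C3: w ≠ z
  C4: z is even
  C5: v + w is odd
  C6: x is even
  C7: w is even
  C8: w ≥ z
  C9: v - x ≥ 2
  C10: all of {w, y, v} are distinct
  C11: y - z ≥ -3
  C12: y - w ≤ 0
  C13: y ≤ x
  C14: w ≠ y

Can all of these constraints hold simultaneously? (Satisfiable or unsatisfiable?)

Setting (x, y, z, w, v) = (2, 2, 2, 4, 5) satisfies everything: constraint 9: v - x = 3; constraint 11: y - z = 0, and the others follow.

Satisfiable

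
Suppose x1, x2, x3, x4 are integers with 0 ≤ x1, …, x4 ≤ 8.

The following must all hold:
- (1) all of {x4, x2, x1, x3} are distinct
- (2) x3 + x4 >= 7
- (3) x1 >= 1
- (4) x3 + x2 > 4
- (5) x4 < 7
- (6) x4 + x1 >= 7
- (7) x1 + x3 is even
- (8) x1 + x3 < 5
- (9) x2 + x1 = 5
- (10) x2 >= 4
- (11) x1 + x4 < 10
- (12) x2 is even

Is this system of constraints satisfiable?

Satisfiable

Setting (x1, x2, x3, x4) = (1, 4, 3, 6) satisfies everything: constraint 2: x3 + x4 = 9; constraint 4: x3 + x2 = 7; constraint 6: x4 + x1 = 7, and the others follow.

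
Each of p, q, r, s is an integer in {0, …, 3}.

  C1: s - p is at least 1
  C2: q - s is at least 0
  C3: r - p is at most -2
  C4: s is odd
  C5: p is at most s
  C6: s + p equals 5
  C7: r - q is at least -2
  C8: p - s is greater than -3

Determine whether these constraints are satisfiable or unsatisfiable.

Unsatisfiable

Constraints 1, 2, 3, and 7 give q − s ≥ 0, s − p ≥ 1, p − r ≥ 2, r − q ≥ -2.
Adding all 4 inequalities: the left sides telescope to 0, and the right sides sum to 0 + 1 + 2 + (-2) = 1. So 0 ≥ 1, which is false.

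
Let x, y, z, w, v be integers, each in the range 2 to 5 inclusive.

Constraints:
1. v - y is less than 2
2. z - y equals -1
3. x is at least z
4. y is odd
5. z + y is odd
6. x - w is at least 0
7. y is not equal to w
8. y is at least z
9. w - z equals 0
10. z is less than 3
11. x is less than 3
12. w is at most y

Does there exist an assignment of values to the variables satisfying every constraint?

Setting (x, y, z, w, v) = (2, 3, 2, 2, 3) satisfies everything: constraint 1: v - y = 0; constraint 2: z - y = -1, and the others follow.

Satisfiable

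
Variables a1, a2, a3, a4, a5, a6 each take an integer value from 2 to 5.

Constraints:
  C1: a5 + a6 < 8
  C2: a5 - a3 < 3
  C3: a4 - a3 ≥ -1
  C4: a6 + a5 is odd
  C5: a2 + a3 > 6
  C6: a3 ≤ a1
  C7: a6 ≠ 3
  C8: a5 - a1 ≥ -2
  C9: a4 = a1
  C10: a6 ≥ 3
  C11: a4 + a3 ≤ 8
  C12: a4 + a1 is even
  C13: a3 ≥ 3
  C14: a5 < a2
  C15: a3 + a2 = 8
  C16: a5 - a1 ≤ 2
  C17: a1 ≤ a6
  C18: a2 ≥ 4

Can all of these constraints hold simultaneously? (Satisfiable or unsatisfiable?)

The assignment a1 = 4, a2 = 5, a3 = 3, a4 = 4, a5 = 3, a6 = 4 works:
  constraint 1 holds since a5 + a6 = 7.
  constraint 2 holds since a5 - a3 = 0.
  constraint 3 holds since a4 - a3 = 1.
The rest check out directly.

Satisfiable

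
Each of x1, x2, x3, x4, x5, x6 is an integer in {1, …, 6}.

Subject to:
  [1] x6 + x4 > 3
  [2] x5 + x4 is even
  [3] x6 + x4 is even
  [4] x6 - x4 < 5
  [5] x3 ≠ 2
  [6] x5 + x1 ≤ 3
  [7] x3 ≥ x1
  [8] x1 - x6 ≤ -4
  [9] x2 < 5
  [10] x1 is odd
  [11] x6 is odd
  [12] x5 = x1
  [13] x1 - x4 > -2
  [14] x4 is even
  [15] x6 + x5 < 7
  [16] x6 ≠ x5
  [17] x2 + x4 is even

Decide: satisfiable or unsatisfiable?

Unsatisfiable

Constraint 11 makes x6 odd and constraint 14 makes x4 even, so x6 + x4 must be odd. Constraint 3 says x6 + x4 is even — contradiction.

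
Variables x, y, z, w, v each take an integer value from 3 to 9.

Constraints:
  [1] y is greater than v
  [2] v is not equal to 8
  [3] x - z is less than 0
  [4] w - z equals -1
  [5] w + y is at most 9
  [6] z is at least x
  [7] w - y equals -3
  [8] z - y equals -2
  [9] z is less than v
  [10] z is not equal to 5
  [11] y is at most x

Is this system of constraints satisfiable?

Constraints 1, 3, 9, and 11 give v < y, y ≤ x, x < z, z < v. Chaining: v < y ≤ x < z < v, which forces v < v — impossible.

Unsatisfiable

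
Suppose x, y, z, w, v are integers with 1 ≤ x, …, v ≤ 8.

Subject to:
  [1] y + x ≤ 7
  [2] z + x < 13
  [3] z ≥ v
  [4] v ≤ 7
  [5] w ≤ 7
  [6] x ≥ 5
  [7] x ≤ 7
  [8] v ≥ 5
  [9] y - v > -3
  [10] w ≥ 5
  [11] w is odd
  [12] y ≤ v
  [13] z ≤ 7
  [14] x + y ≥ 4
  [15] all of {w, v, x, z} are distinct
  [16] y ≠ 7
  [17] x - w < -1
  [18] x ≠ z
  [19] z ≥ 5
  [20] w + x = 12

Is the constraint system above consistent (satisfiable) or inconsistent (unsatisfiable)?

Constraints 4, 5, 6, 7, 8, 10, 13, and 19 confine each of w, v, x, z to the 3 values {5, …, 7}.
Constraint 15 requires all 4 of them to be distinct, but only 3 values are available — impossible by the pigeonhole principle.

Unsatisfiable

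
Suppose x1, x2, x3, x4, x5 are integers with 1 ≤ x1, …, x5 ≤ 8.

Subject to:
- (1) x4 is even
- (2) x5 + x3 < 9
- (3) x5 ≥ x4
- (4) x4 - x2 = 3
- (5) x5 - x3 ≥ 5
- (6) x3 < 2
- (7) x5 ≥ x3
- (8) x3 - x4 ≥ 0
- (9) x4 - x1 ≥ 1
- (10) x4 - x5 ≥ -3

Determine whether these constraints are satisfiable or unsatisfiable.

Constraints 5, 8, and 10 give x4 − x5 ≥ -3, x5 − x3 ≥ 5, x3 − x4 ≥ 0.
Adding all 3 inequalities: the left sides telescope to 0, and the right sides sum to (-3) + 5 + 0 = 2. So 0 ≥ 2, which is false.

Unsatisfiable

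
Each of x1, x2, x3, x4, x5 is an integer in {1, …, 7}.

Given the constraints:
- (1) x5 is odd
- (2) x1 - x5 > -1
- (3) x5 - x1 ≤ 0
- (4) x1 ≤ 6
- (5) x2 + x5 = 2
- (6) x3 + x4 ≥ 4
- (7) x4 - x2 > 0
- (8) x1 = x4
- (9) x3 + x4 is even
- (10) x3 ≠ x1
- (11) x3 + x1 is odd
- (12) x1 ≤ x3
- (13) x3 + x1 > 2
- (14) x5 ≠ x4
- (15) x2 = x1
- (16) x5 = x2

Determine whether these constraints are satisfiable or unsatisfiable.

Unsatisfiable

From constraints 8, 15, and 16, x5 = x2 = x1 = x4, so x5 = x4. But constraint 14 says x5 ≠ x4. Contradiction.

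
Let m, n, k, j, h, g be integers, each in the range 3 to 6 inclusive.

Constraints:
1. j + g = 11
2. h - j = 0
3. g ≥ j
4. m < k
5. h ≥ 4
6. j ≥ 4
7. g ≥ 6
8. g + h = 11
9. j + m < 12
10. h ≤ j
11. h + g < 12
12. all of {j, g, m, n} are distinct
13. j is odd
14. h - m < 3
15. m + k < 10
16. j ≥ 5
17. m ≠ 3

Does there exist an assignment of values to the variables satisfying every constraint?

Satisfiable

The assignment m = 4, n = 3, k = 5, j = 5, h = 5, g = 6 works:
  constraint 1 holds since j + g = 11.
  constraint 2 holds since h - j = 0.
  constraint 8 holds since g + h = 11.
The rest check out directly.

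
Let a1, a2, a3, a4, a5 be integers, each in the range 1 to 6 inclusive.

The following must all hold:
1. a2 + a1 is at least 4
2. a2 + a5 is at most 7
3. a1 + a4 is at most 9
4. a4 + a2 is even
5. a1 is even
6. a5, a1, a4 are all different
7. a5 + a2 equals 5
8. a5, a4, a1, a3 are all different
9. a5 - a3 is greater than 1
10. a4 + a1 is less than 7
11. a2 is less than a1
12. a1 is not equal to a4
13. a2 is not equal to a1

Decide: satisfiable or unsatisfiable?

The assignment a1 = 4, a2 = 2, a3 = 1, a4 = 2, a5 = 3 works:
  constraint 1 holds since a2 + a1 = 6.
  constraint 2 holds since a2 + a5 = 5.
The rest check out directly.

Satisfiable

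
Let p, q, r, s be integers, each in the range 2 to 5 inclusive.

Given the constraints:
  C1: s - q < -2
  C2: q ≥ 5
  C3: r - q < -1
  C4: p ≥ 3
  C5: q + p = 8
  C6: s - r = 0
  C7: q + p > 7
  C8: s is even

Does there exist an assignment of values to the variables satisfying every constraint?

Satisfiable

Try p = 3, q = 5, r = 2, s = 2.
Check constraint 1: s - q = -3; constraint 3: r - q = -3; constraint 5: q + p = 8. The remaining constraints are straightforward to verify.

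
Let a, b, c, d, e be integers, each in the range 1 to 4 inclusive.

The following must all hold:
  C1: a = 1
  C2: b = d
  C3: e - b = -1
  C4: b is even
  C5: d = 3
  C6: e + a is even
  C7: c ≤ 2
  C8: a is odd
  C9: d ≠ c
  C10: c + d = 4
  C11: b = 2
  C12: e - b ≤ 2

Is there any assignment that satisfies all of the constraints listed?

Constraint 11 fixes b = 2 and constraint 5 fixes d = 3, but constraint 2 requires b = d. Since 2 ≠ 3, contradiction.

Unsatisfiable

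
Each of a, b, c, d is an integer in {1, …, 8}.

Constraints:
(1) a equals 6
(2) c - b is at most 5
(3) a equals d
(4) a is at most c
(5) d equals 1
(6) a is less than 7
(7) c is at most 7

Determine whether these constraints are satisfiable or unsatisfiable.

Unsatisfiable

Constraint 1 fixes a = 6 and constraint 5 fixes d = 1, but constraint 3 requires a = d. Since 6 ≠ 1, contradiction.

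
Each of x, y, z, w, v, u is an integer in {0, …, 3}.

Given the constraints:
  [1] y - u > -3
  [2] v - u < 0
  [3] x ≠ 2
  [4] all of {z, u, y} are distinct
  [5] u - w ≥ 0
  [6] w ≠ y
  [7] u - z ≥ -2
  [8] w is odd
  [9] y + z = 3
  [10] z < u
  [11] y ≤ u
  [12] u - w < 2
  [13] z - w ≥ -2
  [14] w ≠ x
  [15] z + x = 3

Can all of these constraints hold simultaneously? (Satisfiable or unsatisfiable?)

Satisfiable

Try x = 1, y = 1, z = 2, w = 3, v = 0, u = 3.
Check constraint 1: y - u = -2; constraint 2: v - u = -3. The remaining constraints are straightforward to verify.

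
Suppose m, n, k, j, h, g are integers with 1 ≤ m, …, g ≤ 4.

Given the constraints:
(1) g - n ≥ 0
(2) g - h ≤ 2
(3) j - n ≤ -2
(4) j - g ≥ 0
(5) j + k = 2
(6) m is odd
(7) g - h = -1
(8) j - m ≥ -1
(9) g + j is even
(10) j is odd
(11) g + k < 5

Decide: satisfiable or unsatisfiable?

Constraints 1, 3, and 4 give j − g ≥ 0, g − n ≥ 0, n − j ≥ 2.
Adding all 3 inequalities: the left sides telescope to 0, and the right sides sum to 0 + 0 + 2 = 2. So 0 ≥ 2, which is false.

Unsatisfiable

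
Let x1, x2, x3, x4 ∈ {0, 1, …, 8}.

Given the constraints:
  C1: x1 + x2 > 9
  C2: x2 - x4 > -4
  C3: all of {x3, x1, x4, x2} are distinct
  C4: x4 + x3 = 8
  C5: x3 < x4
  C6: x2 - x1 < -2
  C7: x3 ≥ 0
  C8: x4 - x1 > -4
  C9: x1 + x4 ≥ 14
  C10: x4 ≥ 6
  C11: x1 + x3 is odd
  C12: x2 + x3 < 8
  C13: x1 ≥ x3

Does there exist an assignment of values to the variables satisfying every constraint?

One satisfying assignment is x1 = 8, x2 = 4, x3 = 1, x4 = 7.
For the less obvious constraints — constraint 1: x1 + x2 = 12; constraint 2: x2 - x4 = -3 — and the others hold by inspection.

Satisfiable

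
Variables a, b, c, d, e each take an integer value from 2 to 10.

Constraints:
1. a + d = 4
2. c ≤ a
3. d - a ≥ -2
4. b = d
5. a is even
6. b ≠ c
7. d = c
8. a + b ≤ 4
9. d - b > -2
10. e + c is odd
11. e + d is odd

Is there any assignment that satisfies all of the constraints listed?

From constraints 4 and 7, b = d = c, so b = c. But constraint 6 says b ≠ c. Contradiction.

Unsatisfiable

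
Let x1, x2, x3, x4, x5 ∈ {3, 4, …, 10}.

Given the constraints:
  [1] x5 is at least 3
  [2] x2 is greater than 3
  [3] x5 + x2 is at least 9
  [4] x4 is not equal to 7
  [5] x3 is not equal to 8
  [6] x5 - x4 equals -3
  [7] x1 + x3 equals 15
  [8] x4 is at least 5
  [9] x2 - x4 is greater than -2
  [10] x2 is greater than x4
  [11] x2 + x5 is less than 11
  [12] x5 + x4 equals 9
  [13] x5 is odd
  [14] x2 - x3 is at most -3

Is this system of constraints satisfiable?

Setting (x1, x2, x3, x4, x5) = (5, 7, 10, 6, 3) satisfies everything: constraint 3: x5 + x2 = 10; constraint 6: x5 - x4 = -3; constraint 7: x1 + x3 = 15, and the others follow.

Satisfiable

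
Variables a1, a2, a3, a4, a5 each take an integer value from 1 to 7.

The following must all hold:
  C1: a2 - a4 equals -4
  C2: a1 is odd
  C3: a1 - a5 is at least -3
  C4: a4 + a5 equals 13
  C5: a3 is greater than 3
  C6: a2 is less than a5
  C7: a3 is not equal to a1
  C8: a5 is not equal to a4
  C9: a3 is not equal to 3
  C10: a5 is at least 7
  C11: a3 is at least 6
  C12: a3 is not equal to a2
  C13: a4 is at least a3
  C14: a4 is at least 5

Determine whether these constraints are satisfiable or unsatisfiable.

Satisfiable

One satisfying assignment is a1 = 7, a2 = 2, a3 = 6, a4 = 6, a5 = 7.
For the less obvious constraints — constraint 1: a2 - a4 = -4; constraint 3: a1 - a5 = 0 — and the others hold by inspection.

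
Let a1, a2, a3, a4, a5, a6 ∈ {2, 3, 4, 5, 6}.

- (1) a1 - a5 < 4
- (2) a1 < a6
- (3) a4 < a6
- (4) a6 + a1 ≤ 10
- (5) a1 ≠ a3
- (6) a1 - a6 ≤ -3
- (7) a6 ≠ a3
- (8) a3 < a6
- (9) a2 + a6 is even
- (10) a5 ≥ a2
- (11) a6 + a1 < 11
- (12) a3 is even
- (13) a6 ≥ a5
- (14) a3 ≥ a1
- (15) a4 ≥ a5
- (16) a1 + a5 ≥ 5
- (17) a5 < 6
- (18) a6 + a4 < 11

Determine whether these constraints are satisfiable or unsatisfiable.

Satisfiable

Setting (a1, a2, a3, a4, a5, a6) = (3, 2, 4, 4, 2, 6) satisfies everything: constraint 1: a1 - a5 = 1; constraint 4: a6 + a1 = 9; constraint 6: a1 - a6 = -3, and the others follow.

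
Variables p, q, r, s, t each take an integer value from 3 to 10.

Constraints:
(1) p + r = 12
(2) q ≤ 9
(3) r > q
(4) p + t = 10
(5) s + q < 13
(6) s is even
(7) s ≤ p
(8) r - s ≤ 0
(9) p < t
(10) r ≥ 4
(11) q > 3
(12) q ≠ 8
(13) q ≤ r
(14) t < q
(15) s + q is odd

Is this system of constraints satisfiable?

Constraints 3, 7, 8, 9, and 14 give s ≤ p, p < t, t < q, q < r, r ≤ s. Chaining: s ≤ p < t < q < r ≤ s, which forces s < s — impossible.

Unsatisfiable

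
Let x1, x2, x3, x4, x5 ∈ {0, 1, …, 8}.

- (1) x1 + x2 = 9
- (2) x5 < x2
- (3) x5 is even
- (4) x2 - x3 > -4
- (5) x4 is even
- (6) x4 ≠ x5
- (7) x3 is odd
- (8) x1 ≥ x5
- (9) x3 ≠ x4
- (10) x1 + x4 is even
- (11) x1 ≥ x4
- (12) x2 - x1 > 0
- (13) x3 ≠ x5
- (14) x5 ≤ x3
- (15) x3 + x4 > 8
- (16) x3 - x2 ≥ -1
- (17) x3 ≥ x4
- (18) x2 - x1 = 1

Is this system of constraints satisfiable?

Try x1 = 4, x2 = 5, x3 = 7, x4 = 2, x5 = 0.
Check constraint 1: x1 + x2 = 9; constraint 4: x2 - x3 = -2; constraint 12: x2 - x1 = 1. The remaining constraints are straightforward to verify.

Satisfiable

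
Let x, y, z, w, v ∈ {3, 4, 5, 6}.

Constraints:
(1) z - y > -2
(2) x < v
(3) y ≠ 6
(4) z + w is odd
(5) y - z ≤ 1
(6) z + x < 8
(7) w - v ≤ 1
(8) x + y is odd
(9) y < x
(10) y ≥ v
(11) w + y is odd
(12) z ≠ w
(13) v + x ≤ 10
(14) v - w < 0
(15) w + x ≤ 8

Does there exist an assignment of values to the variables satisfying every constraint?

Constraints 2, 9, and 10 give v ≤ y, y < x, x < v. Chaining: v ≤ y < x < v, which forces v < v — impossible.

Unsatisfiable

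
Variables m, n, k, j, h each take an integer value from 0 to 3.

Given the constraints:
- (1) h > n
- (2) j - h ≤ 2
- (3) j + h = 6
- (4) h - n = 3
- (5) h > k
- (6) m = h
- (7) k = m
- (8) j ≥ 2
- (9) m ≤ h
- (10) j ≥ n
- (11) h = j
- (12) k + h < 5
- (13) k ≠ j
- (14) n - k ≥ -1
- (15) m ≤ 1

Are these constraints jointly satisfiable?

Unsatisfiable

From constraints 6, 7, and 11, k = m = h = j, so k = j. But constraint 13 says k ≠ j. Contradiction.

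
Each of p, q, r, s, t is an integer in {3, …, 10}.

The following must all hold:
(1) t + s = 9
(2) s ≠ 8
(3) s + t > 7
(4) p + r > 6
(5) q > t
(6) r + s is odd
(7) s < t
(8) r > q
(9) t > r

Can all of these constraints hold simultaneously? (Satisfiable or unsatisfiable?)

Unsatisfiable

Constraints 5, 8, and 9 give q < r, r < t, t < q. Chaining: q < r < t < q, which forces q < q — impossible.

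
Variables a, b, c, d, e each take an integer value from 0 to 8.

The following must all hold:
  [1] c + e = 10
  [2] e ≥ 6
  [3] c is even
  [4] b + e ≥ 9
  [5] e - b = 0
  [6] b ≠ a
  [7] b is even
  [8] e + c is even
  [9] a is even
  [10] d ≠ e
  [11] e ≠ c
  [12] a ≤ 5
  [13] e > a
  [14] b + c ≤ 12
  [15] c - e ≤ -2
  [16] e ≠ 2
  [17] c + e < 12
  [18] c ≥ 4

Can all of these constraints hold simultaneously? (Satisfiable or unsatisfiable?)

Satisfiable

Try a = 4, b = 6, c = 4, d = 4, e = 6.
Check constraint 1: c + e = 10; constraint 4: b + e = 12; constraint 5: e - b = 0. The remaining constraints are straightforward to verify.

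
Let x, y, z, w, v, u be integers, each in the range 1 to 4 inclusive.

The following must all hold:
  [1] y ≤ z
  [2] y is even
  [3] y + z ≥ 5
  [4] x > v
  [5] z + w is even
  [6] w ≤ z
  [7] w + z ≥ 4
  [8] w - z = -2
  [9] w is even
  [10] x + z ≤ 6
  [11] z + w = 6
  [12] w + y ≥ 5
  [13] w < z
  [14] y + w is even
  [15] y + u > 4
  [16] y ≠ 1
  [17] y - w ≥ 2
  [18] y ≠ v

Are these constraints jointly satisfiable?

The assignment x = 2, y = 4, z = 4, w = 2, v = 1, u = 2 works:
  constraint 3 holds since y + z = 8.
  constraint 7 holds since w + z = 6.
The rest check out directly.

Satisfiable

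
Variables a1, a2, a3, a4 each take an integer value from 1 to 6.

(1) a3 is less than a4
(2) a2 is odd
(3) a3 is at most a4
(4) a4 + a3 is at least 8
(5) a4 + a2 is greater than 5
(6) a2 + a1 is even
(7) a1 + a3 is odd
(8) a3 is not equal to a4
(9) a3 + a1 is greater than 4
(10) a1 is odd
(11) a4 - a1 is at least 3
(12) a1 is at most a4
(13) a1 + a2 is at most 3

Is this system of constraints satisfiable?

Satisfiable

Setting (a1, a2, a3, a4) = (1, 1, 4, 6) satisfies everything: constraint 4: a4 + a3 = 10; constraint 5: a4 + a2 = 7; constraint 9: a3 + a1 = 5, and the others follow.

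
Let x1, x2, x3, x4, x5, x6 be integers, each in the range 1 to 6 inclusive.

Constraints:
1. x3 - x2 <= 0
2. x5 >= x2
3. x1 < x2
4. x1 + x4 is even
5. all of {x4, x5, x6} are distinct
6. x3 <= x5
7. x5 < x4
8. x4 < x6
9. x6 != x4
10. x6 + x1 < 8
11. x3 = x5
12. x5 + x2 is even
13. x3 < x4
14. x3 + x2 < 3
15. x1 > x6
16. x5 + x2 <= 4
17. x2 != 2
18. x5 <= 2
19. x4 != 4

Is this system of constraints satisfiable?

Unsatisfiable

Constraints 2, 3, 7, 8, and 15 give x2 ≤ x5, x5 < x4, x4 < x6, x6 < x1, x1 < x2. Chaining: x2 ≤ x5 < x4 < x6 < x1 < x2, which forces x2 < x2 — impossible.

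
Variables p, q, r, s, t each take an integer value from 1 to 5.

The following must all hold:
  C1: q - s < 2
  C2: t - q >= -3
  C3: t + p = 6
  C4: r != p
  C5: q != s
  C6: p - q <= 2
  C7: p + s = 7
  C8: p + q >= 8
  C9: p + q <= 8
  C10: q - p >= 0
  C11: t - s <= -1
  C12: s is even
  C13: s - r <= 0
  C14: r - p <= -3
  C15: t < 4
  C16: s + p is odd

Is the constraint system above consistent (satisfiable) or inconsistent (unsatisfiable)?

Unsatisfiable

Constraints 2, 10, 11, 13, and 14 give p − r ≥ 3, r − s ≥ 0, s − t ≥ 1, t − q ≥ -3, q − p ≥ 0.
Adding all 5 inequalities: the left sides telescope to 0, and the right sides sum to 3 + 0 + 1 + (-3) + 0 = 1. So 0 ≥ 1, which is false.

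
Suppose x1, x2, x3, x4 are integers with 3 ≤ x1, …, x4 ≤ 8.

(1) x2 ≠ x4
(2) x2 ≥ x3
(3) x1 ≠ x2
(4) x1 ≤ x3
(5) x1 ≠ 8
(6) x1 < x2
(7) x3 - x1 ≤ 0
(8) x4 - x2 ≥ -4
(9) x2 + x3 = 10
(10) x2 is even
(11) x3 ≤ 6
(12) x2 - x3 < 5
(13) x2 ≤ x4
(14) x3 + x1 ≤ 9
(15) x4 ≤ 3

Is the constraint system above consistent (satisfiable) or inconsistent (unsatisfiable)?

From constraints 13 and 15: x2 ≤ x4 ≤ 3. From constraint 11: x3 ≤ 6. Hence x2 + x3 ≤ 9. But constraint 9 requires x2 + x3 = 10, and 10 > 9. Contradiction.

Unsatisfiable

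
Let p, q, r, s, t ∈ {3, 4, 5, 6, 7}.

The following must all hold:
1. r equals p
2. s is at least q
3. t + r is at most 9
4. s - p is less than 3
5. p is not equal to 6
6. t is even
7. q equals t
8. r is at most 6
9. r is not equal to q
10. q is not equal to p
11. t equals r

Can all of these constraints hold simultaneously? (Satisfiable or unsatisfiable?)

Unsatisfiable

From constraints 1, 7, and 11, q = t = r = p, so q = p. But constraint 10 says q ≠ p. Contradiction.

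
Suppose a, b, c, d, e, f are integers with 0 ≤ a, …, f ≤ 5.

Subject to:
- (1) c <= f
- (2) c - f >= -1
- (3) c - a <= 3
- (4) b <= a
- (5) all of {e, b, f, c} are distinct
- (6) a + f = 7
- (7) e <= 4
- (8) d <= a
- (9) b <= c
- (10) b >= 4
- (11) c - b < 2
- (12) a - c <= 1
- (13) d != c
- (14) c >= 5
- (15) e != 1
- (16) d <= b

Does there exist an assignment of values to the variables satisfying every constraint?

Unsatisfiable

From constraints 4 and 10: a ≥ b ≥ 4. From constraints 1 and 14: f ≥ c ≥ 5. Hence a + f ≥ 9. But constraint 6 requires a + f = 7, and 7 < 9. Contradiction.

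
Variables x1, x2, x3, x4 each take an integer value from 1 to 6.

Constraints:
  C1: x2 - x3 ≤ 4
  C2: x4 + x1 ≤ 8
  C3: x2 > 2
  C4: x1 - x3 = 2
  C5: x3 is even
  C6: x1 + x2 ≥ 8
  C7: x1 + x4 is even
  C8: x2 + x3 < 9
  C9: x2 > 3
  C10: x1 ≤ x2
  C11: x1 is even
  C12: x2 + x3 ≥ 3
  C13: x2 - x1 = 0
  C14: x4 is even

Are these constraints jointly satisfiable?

Satisfiable

Try x1 = 4, x2 = 4, x3 = 2, x4 = 2.
Check constraint 1: x2 - x3 = 2; constraint 2: x4 + x1 = 6; constraint 4: x1 - x3 = 2. The remaining constraints are straightforward to verify.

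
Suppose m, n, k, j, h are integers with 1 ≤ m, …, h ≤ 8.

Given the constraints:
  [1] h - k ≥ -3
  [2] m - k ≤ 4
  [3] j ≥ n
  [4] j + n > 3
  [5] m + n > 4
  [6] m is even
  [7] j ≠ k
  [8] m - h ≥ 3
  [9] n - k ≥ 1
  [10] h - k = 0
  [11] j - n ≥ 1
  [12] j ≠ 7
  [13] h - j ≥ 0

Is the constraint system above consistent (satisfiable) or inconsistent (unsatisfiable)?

Unsatisfiable

Constraints 2, 8, 9, 11, and 13 give k − m ≥ -4, m − h ≥ 3, h − j ≥ 0, j − n ≥ 1, n − k ≥ 1.
Adding all 5 inequalities: the left sides telescope to 0, and the right sides sum to (-4) + 3 + 0 + 1 + 1 = 1. So 0 ≥ 1, which is false.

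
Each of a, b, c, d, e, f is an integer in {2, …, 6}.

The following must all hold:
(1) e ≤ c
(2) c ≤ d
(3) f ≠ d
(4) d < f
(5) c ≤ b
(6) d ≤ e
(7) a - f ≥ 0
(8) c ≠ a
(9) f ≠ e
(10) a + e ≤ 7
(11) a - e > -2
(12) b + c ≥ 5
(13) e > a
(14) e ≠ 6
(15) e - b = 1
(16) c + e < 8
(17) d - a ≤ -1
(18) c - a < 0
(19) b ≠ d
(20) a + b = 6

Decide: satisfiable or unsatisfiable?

Unsatisfiable

Constraints 1, 2, 4, 7, and 13 give e ≤ c, c ≤ d, d < f, f ≤ a, a < e. Chaining: e ≤ c ≤ d < f ≤ a < e, which forces e < e — impossible.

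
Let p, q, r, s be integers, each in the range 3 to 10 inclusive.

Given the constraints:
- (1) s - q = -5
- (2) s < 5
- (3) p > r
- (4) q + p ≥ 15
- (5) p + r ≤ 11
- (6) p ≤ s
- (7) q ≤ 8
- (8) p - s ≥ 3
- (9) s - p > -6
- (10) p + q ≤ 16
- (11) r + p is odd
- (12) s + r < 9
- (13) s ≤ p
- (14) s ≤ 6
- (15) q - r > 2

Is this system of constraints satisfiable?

From constraint 7: q ≤ 8. From constraints 6 and 14: p ≤ s ≤ 6. Hence q + p ≤ 14. But constraint 4 requires q + p ≥ 15, and 15 > 14. Contradiction.

Unsatisfiable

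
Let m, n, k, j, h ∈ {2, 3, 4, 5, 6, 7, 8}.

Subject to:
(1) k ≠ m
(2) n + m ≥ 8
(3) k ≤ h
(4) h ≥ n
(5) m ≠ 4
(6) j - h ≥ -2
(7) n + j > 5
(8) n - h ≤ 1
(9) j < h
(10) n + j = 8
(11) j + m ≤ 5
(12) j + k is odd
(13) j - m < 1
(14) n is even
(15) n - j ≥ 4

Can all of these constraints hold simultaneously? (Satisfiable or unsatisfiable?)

Constraints 6, 8, and 15 give n − j ≥ 4, j − h ≥ -2, h − n ≥ -1.
Adding all 3 inequalities: the left sides telescope to 0, and the right sides sum to 4 + (-2) + (-1) = 1. So 0 ≥ 1, which is false.

Unsatisfiable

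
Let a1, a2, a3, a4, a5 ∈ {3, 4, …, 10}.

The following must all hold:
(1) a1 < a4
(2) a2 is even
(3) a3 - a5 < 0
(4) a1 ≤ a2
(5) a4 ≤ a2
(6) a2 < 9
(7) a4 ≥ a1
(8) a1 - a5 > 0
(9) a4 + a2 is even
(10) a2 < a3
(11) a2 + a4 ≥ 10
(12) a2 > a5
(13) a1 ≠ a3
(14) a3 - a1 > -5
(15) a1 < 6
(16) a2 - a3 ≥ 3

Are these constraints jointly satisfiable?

Unsatisfiable

Constraints 1, 3, 5, 8, and 10 give a5 < a1, a1 < a4, a4 ≤ a2, a2 < a3, a3 < a5. Chaining: a5 < a1 < a4 ≤ a2 < a3 < a5, which forces a5 < a5 — impossible.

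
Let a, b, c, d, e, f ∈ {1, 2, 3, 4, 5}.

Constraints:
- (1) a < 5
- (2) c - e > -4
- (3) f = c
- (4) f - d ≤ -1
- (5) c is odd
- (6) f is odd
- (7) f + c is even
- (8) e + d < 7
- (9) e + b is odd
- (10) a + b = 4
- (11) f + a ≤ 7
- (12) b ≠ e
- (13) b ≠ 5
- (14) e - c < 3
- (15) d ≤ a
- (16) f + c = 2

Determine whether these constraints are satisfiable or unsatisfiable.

Setting (a, b, c, d, e, f) = (3, 1, 1, 2, 2, 1) satisfies everything: constraint 2: c - e = -1; constraint 4: f - d = -1, and the others follow.

Satisfiable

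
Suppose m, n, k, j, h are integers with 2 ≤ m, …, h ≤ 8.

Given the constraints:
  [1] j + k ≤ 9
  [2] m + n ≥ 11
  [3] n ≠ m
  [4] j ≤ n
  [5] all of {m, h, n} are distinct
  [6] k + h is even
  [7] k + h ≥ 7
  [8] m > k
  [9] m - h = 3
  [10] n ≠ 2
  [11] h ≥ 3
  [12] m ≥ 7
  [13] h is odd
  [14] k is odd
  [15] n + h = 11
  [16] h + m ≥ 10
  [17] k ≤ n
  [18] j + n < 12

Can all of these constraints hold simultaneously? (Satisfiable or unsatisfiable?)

Setting (m, n, k, j, h) = (8, 6, 3, 3, 5) satisfies everything: constraint 1: j + k = 6; constraint 2: m + n = 14, and the others follow.

Satisfiable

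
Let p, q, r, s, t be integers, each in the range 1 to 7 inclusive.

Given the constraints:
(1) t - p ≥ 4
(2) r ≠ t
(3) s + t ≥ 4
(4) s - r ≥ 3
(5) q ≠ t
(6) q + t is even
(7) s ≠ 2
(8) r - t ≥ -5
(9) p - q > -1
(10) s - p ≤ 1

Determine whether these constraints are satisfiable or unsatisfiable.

Constraints 1, 4, 8, and 10 give p − s ≥ -1, s − r ≥ 3, r − t ≥ -5, t − p ≥ 4.
Adding all 4 inequalities: the left sides telescope to 0, and the right sides sum to (-1) + 3 + (-5) + 4 = 1. So 0 ≥ 1, which is false.

Unsatisfiable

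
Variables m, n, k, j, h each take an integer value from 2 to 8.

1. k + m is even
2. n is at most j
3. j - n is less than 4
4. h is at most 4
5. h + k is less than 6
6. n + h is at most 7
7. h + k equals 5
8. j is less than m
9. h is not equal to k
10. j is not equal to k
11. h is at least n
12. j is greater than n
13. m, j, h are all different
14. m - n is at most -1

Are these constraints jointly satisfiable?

Unsatisfiable

Constraints 8, 12, and 14 give n < j, j < m, m < n. Chaining: n < j < m < n, which forces n < n — impossible.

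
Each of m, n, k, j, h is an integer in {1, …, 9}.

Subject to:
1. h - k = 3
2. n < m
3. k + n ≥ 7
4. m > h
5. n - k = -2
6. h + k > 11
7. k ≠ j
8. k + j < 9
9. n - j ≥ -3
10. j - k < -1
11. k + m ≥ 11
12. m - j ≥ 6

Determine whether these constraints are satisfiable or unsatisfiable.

Satisfiable

Try m = 9, n = 3, k = 5, j = 3, h = 8.
Check constraint 1: h - k = 3; constraint 3: k + n = 8; constraint 5: n - k = -2. The remaining constraints are straightforward to verify.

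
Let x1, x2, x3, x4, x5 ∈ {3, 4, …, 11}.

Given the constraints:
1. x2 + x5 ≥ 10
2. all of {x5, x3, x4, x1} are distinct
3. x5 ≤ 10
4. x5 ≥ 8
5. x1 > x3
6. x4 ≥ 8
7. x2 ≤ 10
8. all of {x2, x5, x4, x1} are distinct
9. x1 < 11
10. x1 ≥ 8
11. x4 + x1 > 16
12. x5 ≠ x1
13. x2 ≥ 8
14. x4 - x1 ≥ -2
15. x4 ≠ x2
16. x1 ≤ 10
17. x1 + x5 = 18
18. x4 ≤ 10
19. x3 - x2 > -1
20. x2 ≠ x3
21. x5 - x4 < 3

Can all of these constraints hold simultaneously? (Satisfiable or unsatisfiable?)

Constraints 3, 4, 6, 7, 10, 13, 16, and 18 confine each of x2, x5, x4, x1 to the 3 values {8, …, 10}.
Constraint 8 requires all 4 of them to be distinct, but only 3 values are available — impossible by the pigeonhole principle.

Unsatisfiable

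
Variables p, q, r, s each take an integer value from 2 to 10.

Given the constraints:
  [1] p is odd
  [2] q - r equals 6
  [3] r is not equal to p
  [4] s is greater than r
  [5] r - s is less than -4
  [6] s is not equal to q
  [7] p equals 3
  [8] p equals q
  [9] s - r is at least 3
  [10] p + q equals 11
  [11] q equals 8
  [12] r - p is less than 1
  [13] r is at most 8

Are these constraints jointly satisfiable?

Constraint 7 fixes p = 3 and constraint 11 fixes q = 8, but constraint 8 requires p = q. Since 3 ≠ 8, contradiction.

Unsatisfiable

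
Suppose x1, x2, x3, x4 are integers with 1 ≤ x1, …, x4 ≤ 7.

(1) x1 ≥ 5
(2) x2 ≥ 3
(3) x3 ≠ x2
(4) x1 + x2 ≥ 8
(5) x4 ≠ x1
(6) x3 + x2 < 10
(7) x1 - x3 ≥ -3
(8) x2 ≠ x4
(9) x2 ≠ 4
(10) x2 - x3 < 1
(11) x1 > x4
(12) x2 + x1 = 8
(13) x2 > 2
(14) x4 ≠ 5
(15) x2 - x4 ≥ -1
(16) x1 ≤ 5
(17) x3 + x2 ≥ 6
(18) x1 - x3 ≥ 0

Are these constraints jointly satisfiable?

Try x1 = 5, x2 = 3, x3 = 5, x4 = 1.
Check constraint 4: x1 + x2 = 8; constraint 6: x3 + x2 = 8. The remaining constraints are straightforward to verify.

Satisfiable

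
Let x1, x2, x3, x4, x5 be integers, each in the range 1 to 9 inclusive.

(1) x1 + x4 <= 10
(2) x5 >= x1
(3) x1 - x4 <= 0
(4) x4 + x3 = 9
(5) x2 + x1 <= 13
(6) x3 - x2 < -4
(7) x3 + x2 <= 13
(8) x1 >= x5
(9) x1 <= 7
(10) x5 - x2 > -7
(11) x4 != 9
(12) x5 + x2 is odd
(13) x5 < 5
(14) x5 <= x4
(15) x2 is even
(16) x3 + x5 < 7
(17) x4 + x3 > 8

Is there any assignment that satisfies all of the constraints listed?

The assignment x1 = 3, x2 = 8, x3 = 3, x4 = 6, x5 = 3 works:
  constraint 1 holds since x1 + x4 = 9.
  constraint 3 holds since x1 - x4 = -3.
The rest check out directly.

Satisfiable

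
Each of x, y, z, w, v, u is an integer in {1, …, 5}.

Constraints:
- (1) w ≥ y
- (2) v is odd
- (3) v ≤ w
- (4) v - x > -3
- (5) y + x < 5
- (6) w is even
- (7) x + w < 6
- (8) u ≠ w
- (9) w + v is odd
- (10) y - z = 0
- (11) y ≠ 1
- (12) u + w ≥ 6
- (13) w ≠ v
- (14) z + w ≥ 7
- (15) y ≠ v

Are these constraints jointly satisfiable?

Satisfiable

Setting (x, y, z, w, v, u) = (1, 3, 3, 4, 1, 5) satisfies everything: constraint 4: v - x = 0; constraint 5: y + x = 4, and the others follow.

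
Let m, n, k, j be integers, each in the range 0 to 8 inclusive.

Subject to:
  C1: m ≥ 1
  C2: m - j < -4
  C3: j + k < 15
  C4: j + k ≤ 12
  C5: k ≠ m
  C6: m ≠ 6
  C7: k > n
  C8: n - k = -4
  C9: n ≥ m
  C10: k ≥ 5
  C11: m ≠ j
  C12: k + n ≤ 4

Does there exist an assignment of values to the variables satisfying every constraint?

Unsatisfiable

From constraint 10: k ≥ 5. From constraints 1 and 9: n ≥ m ≥ 1. Hence k + n ≥ 6. But constraint 12 requires k + n ≤ 4, and 4 < 6. Contradiction.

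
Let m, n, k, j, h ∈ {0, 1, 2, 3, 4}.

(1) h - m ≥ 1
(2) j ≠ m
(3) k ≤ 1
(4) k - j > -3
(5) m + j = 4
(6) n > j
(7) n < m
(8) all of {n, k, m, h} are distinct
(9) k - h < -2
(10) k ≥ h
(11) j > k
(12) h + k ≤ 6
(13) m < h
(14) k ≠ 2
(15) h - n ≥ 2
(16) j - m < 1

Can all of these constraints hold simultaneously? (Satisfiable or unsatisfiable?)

Constraints 6, 7, 10, 11, and 13 give k < j, j < n, n < m, m < h, h ≤ k. Chaining: k < j < n < m < h ≤ k, which forces k < k — impossible.

Unsatisfiable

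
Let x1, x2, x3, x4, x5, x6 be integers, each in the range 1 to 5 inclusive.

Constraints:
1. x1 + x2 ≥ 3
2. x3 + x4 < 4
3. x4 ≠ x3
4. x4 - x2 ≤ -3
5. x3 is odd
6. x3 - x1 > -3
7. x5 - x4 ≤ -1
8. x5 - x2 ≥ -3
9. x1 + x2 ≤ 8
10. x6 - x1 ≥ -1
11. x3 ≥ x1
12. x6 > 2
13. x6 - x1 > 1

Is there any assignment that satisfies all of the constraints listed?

Constraints 4, 7, and 8 give x4 − x5 ≥ 1, x5 − x2 ≥ -3, x2 − x4 ≥ 3.
Adding all 3 inequalities: the left sides telescope to 0, and the right sides sum to 1 + (-3) + 3 = 1. So 0 ≥ 1, which is false.

Unsatisfiable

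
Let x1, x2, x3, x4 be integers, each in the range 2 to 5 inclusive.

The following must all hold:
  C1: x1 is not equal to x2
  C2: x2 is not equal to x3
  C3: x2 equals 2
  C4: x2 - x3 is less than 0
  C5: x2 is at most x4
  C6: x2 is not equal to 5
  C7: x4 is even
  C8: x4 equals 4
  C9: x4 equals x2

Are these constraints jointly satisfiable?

Constraint 8 fixes x4 = 4 and constraint 3 fixes x2 = 2, but constraint 9 requires x4 = x2. Since 4 ≠ 2, contradiction.

Unsatisfiable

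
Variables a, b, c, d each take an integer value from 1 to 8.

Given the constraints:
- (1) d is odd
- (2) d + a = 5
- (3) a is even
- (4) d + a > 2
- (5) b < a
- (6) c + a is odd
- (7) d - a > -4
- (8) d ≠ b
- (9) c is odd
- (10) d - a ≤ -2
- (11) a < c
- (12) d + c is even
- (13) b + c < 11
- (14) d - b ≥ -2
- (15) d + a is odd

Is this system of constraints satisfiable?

Satisfiable

Setting (a, b, c, d) = (4, 2, 7, 1) satisfies everything: constraint 2: d + a = 5; constraint 4: d + a = 5, and the others follow.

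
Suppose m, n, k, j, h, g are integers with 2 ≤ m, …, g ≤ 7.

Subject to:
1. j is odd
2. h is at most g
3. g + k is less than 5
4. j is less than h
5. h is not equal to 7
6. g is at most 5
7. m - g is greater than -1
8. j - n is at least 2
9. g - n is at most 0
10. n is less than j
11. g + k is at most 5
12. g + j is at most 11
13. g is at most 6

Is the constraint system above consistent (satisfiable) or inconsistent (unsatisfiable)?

Unsatisfiable

Constraints 2, 4, 9, and 10 give n < j, j < h, h ≤ g, g ≤ n. Chaining: n < j < h ≤ g ≤ n, which forces n < n — impossible.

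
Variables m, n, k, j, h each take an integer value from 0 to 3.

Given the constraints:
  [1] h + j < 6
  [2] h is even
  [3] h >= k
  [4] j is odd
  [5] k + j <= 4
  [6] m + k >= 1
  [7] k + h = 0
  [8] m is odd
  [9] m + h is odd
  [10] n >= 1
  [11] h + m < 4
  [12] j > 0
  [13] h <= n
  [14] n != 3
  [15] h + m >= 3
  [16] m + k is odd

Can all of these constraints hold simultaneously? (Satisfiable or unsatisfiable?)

One satisfying assignment is m = 3, n = 2, k = 0, j = 3, h = 0.
For the less obvious constraints — constraint 1: h + j = 3; constraint 5: k + j = 3; constraint 6: m + k = 3 — and the others hold by inspection.

Satisfiable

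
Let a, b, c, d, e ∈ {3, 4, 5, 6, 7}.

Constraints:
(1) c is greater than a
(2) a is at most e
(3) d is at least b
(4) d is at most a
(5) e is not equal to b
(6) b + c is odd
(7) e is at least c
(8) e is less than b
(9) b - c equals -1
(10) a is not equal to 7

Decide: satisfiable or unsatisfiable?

Constraints 1, 3, 4, 7, and 8 give d ≤ a, a < c, c ≤ e, e < b, b ≤ d. Chaining: d ≤ a < c ≤ e < b ≤ d, which forces d < d — impossible.

Unsatisfiable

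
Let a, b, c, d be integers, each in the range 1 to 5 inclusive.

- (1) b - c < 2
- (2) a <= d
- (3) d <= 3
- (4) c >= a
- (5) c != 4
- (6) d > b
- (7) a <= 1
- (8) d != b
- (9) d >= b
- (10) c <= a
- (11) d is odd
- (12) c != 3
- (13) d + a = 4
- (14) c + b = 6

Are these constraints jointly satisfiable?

From constraints 7 and 10: c ≤ a ≤ 1. From constraints 3 and 9: b ≤ d ≤ 3. Hence c + b ≤ 4. But constraint 14 requires c + b = 6, and 6 > 4. Contradiction.

Unsatisfiable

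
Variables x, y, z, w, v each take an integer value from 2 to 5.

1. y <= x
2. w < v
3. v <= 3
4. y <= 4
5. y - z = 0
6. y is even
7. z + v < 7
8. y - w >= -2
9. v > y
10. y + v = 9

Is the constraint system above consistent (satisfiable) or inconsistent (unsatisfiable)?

Unsatisfiable

From constraint 4: y ≤ 4. From constraint 3: v ≤ 3. Hence y + v ≤ 7. But constraint 10 requires y + v = 9, and 9 > 7. Contradiction.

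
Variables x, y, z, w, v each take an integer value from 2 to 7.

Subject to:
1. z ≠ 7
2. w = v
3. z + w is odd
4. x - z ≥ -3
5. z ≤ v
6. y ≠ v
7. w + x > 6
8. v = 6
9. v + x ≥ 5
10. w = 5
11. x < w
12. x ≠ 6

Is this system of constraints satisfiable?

Constraint 10 fixes w = 5 and constraint 8 fixes v = 6, but constraint 2 requires w = v. Since 5 ≠ 6, contradiction.

Unsatisfiable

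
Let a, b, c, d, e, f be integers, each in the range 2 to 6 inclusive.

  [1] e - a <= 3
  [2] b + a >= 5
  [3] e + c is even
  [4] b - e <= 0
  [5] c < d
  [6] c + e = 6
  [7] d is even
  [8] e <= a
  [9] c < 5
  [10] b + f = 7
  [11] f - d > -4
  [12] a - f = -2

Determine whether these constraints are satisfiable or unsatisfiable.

Satisfiable

The assignment a = 3, b = 2, c = 3, d = 6, e = 3, f = 5 works:
  constraint 1 holds since e - a = 0.
  constraint 2 holds since b + a = 5.
The rest check out directly.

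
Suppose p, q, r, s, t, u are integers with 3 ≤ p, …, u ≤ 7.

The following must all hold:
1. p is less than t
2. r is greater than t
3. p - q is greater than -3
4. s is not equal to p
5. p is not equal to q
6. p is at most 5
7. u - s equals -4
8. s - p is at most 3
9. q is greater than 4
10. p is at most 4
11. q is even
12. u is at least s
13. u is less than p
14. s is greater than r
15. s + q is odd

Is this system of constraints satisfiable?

Unsatisfiable

Constraints 1, 2, 12, 13, and 14 give p < t, t < r, r < s, s ≤ u, u < p. Chaining: p < t < r < s ≤ u < p, which forces p < p — impossible.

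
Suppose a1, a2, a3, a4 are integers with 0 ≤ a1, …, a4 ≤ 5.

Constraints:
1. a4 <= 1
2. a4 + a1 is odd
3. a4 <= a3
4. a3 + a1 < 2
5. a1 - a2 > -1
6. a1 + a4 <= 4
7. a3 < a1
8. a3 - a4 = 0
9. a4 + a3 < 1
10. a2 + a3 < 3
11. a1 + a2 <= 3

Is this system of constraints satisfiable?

Take a1 = 1, a2 = 1, a3 = 0, a4 = 0. Then constraint 4: a3 + a1 = 1; constraint 5: a1 - a2 = 0; constraint 6: a1 + a4 = 1, and every other listed constraint is also met.

Satisfiable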